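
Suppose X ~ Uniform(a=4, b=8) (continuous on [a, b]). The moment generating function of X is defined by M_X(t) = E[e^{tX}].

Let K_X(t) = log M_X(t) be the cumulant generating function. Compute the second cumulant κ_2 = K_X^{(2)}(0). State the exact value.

κ_2 = K′′(0) = 4/3

M_X(t) = (e^(8*t) - e^(4*t))/(4*t)
K_X(t) = log M_X(t) = -log(t) + log(e^(8*t) - e^(4*t)) - 2*log(2)
K′(t) = (8*t*e^(4*t) - 4*t - e^(4*t) + 1)/(t*e^(4*t) - t)
K′′(t) = (-16*t^2*e^(4*t) + e^(8*t) - 2*e^(4*t) + 1)/(t^2*e^(8*t) - 2*t^2*e^(4*t) + t^2)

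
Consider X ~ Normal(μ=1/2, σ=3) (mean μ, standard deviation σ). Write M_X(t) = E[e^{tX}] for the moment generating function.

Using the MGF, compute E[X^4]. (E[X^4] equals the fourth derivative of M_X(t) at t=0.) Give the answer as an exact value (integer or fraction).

M_X(t) = e^(9*t^2/2 + t/2)
M′(t) = 9*t*e^(t/2)*e^(9*t^2/2) + e^(t/2)*e^(9*t^2/2)/2
M′′(t) = 81*t^2*e^(t/2)*e^(9*t^2/2) + 9*t*e^(t/2)*e^(9*t^2/2) + 37*e^(t/2)*e^(9*t^2/2)/4
M′′′(t) = 729*t^3*e^(t/2)*e^(9*t^2/2) + 243*t^2*e^(t/2)*e^(9*t^2/2)/2 + 999*t*e^(t/2)*e^(9*t^2/2)/4 + 109*e^(t/2)*e^(9*t^2/2)/8
M′′′′(t) = 6561*t^4*e^(t/2)*e^(9*t^2/2) + 1458*t^3*e^(t/2)*e^(9*t^2/2) + 8991*t^2*e^(t/2)*e^(9*t^2/2)/2 + 981*t*e^(t/2)*e^(9*t^2/2)/2 + 4105*e^(t/2)*e^(9*t^2/2)/16

E[X^4] = M′′′′(0) = 4105/16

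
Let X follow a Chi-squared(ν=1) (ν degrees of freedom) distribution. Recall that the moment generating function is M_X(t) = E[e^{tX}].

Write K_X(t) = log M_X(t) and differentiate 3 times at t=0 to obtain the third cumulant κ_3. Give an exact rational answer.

κ_3 = K^(3)(0) = 8

M_X(t) = 1/√(1 - 2*t)
K_X(t) = log M_X(t) = -log(1 - 2*t)/2
K^(3)(t) = -8/(8*t^3 - 12*t^2 + 6*t - 1)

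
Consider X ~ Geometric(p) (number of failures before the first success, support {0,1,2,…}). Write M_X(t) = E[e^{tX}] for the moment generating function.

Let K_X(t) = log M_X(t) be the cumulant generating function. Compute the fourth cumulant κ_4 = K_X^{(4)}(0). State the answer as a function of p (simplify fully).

M_X(t) = p/(-(1 - p)*e^(t) + 1)
K_X(t) = log M_X(t) = log(p) - log(-(1 - p)*e^(t) + 1)

κ_4 = K^(4)(0) = (-p^3 + 7*p^2 - 12*p + 6)/p^4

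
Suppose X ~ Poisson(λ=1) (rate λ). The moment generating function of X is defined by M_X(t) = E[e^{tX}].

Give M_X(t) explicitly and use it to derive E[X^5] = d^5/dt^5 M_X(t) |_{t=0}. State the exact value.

M_X(t) = e^(e^(t) - 1)
D^5[M](t) = (e^(5*t)*e^(e^(t)) + 10*e^(4*t)*e^(e^(t)) + 25*e^(3*t)*e^(e^(t)) + 15*e^(2*t)*e^(e^(t)) + e^(t)*e^(e^(t)))*e^(-1)

E[X^5] = D^5[M](0) = 52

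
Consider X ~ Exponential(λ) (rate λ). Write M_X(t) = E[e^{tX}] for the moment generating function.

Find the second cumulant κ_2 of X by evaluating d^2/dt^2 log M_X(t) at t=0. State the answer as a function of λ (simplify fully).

M_X(t) = λ/(λ - t)
K_X(t) = log M_X(t) = log(λ) - log(λ - t)
K^(2)(t) = 1/(λ^2 - 2*λ*t + t^2)

κ_2 = K^(2)(0) = λ^(-2)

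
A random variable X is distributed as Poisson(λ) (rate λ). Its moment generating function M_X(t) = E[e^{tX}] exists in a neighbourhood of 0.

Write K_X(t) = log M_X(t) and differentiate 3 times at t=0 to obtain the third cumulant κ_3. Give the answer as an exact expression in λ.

κ_3 = D^3[K](0) = λ

M_X(t) = e^(λ*(e^(t) - 1))
K_X(t) = log M_X(t) = λ*(e^(t) - 1)
D^3[K](t) = λ*e^(t)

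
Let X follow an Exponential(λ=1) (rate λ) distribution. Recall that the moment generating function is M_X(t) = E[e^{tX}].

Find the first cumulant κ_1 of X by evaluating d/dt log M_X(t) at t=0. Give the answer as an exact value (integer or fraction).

κ_1 = K′(0) = 1

M_X(t) = 1/(1 - t)
K_X(t) = log M_X(t) = -log(1 - t)
K′(t) = -1/(t - 1)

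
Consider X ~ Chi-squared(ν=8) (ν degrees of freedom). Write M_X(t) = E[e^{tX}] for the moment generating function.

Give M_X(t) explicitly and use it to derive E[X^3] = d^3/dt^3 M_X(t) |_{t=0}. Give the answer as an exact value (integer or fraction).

M_X(t) = (1 - 2*t)^(-4)
M^(3)(t) = -960/(128*t^7 - 448*t^6 + 672*t^5 - 560*t^4 + 280*t^3 - 84*t^2 + 14*t - 1)

E[X^3] = M^(3)(0) = 960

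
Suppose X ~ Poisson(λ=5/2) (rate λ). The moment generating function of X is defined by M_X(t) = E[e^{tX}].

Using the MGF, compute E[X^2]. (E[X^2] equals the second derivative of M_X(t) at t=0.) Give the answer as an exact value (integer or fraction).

E[X^2] = M′′(0) = 35/4

M_X(t) = e^(5*e^(t)/2 - 5/2)
M′(t) = 5*e^(-5/2)*e^(t)*e^(5*e^(t)/2)/2
M′′(t) = (25*e^(2*t)*e^(5*e^(t)/2) + 10*e^(t)*e^(5*e^(t)/2))*e^(-5/2)/4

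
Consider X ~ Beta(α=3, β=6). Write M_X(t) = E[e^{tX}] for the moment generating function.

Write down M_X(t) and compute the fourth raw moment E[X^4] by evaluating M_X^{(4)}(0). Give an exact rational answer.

M_X(t) = ₁F₁(3; 9; t)
dM/dt = ₁F₁(4; 10; t)/3
d^2M/dt^2 = 2*₁F₁(5; 11; t)/15
d^3M/dt^3 = 2*₁F₁(6; 12; t)/33
d^4M/dt^4 = ₁F₁(7; 13; t)/33

E[X^4] = d^4M/dt^4 |_{t=0} = 1/33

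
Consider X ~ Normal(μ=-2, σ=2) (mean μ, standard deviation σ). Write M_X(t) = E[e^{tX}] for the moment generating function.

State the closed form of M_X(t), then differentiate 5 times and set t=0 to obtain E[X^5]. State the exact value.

M_X(t) = e^(2*t^2 - 2*t)
M′(t) = 4*t*e^(-2*t)*e^(2*t^2) - 2*e^(-2*t)*e^(2*t^2)
M′′(t) = (16*t^2*e^(2*t^2) - 16*t*e^(2*t^2) + 8*e^(2*t^2))*e^(-2*t)
M′′′(t) = (64*t^3*e^(2*t^2) - 96*t^2*e^(2*t^2) + 96*t*e^(2*t^2) - 32*e^(2*t^2))*e^(-2*t)
M′′′′(t) = (256*t^4*e^(2*t^2) - 512*t^3*e^(2*t^2) + 768*t^2*e^(2*t^2) - 512*t*e^(2*t^2) + 160*e^(2*t^2))*e^(-2*t)
M′′′′′(t) = (1024*t^5*e^(2*t^2) - 2560*t^4*e^(2*t^2) + 5120*t^3*e^(2*t^2) - 5120*t^2*e^(2*t^2) + 3200*t*e^(2*t^2) - 832*e^(2*t^2))*e^(-2*t)

E[X^5] = M′′′′′(0) = -832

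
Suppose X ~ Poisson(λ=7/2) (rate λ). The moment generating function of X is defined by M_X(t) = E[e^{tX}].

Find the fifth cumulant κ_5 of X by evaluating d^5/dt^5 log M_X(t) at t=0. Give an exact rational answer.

M_X(t) = e^(7*e^(t)/2 - 7/2)
K_X(t) = log M_X(t) = 7*e^(t)/2 - 7/2
K^(5)(t) = 7*e^(t)/2

κ_5 = K^(5)(0) = 7/2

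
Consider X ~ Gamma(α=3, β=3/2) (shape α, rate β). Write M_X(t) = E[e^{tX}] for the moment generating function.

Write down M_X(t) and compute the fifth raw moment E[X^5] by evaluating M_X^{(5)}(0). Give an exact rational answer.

M_X(t) = 27/(8*(3/2 - t)^3)
dM/dt = 162/(16*t^4 - 96*t^3 + 216*t^2 - 216*t + 81)
d^2M/dt^2 = -1296/(32*t^5 - 240*t^4 + 720*t^3 - 1080*t^2 + 810*t - 243)
d^3M/dt^3 = 12960/(64*t^6 - 576*t^5 + 2160*t^4 - 4320*t^3 + 4860*t^2 - 2916*t + 729)
d^4M/dt^4 = -155520/(128*t^7 - 1344*t^6 + 6048*t^5 - 15120*t^4 + 22680*t^3 - 20412*t^2 + 10206*t - 2187)
d^5M/dt^5 = 2177280/(256*t^8 - 3072*t^7 + 16128*t^6 - 48384*t^5 + 90720*t^4 - 108864*t^3 + 81648*t^2 - 34992*t + 6561)

E[X^5] = d^5M/dt^5 |_{t=0} = 8960/27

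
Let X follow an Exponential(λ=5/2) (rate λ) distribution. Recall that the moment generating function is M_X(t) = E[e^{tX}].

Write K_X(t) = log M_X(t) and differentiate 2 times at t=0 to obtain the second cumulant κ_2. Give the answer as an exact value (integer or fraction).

M_X(t) = 5/(2*(5/2 - t))
K_X(t) = log M_X(t) = -log(5/2 - t) - log(2) + log(5)
K^(2)(t) = 4/(4*t^2 - 20*t + 25)

κ_2 = K^(2)(0) = 4/25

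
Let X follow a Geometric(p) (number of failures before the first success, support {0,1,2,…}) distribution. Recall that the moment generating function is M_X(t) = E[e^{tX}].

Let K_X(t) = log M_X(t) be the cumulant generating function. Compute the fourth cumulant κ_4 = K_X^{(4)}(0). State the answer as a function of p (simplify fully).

M_X(t) = p/(-(1 - p)*e^(t) + 1)
K_X(t) = log M_X(t) = log(p) - log(-(1 - p)*e^(t) + 1)

κ_4 = D^4[K](0) = (-p^3 + 7*p^2 - 12*p + 6)/p^4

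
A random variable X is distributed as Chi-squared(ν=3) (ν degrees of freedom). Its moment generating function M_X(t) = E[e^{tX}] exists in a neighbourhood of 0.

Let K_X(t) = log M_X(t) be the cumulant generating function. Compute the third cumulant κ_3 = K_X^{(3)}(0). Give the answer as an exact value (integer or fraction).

κ_3 = D^3[K](0) = 24

M_X(t) = (1 - 2*t)^(-3/2)
K_X(t) = log M_X(t) = -3*log(1 - 2*t)/2
D^3[K](t) = -24/(8*t^3 - 12*t^2 + 6*t - 1)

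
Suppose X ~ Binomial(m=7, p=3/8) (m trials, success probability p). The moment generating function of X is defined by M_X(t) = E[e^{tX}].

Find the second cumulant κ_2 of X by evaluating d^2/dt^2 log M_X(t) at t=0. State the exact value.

κ_2 = K^(2)(0) = 105/64

M_X(t) = (3*e^(t)/8 + 5/8)^7
K_X(t) = log M_X(t) = 7*log(3*e^(t)/8 + 5/8)
K^(2)(t) = 105*e^(t)/(9*e^(2*t) + 30*e^(t) + 25)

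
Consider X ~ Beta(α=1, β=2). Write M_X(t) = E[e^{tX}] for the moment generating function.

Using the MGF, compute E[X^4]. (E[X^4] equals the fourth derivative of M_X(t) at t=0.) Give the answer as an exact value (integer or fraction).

E[X^4] = d^4M/dt^4 |_{t=0} = 1/15

M_X(t) = ₁F₁(1; 3; t)
dM/dt = ₁F₁(2; 4; t)/3
d^2M/dt^2 = ₁F₁(3; 5; t)/6
d^3M/dt^3 = ₁F₁(4; 6; t)/10
d^4M/dt^4 = ₁F₁(5; 7; t)/15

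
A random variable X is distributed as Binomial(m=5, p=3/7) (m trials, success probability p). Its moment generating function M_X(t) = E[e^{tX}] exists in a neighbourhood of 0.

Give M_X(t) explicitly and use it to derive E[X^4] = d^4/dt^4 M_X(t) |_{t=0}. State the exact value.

M_X(t) = (3*e^(t)/7 + 4/7)^5
M′(t) = 1215*e^(5*t)/16807 + 6480*e^(4*t)/16807 + 12960*e^(3*t)/16807 + 11520*e^(2*t)/16807 + 3840*e^(t)/16807
M′′(t) = 6075*e^(5*t)/16807 + 25920*e^(4*t)/16807 + 38880*e^(3*t)/16807 + 23040*e^(2*t)/16807 + 3840*e^(t)/16807
M′′′(t) = 30375*e^(5*t)/16807 + 103680*e^(4*t)/16807 + 116640*e^(3*t)/16807 + 46080*e^(2*t)/16807 + 3840*e^(t)/16807
M′′′′(t) = 151875*e^(5*t)/16807 + 414720*e^(4*t)/16807 + 349920*e^(3*t)/16807 + 92160*e^(2*t)/16807 + 3840*e^(t)/16807

E[X^4] = M′′′′(0) = 144645/2401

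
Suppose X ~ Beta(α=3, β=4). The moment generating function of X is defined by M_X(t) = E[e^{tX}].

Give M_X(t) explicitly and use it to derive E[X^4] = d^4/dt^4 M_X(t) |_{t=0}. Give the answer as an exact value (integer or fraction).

E[X^4] = D^4[M](0) = 1/14

M_X(t) = ₁F₁(3; 7; t)
D^4[M](t) = ₁F₁(7; 11; t)/14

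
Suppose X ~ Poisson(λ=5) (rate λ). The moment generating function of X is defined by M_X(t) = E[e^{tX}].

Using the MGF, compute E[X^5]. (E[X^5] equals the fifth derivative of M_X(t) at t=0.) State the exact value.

M_X(t) = e^(5*e^(t) - 5)
M^(5)(t) = (3125*e^(5*t)*e^(5*e^(t)) + 6250*e^(4*t)*e^(5*e^(t)) + 3125*e^(3*t)*e^(5*e^(t)) + 375*e^(2*t)*e^(5*e^(t)) + 5*e^(t)*e^(5*e^(t)))*e^(-5)

E[X^5] = M^(5)(0) = 12880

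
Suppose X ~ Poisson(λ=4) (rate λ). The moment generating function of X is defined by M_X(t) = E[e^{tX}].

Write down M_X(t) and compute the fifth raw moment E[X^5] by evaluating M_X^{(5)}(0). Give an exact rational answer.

M_X(t) = e^(4*e^(t) - 4)
dM/dt = 4*e^(-4)*e^(t)*e^(4*e^(t))
d^2M/dt^2 = (16*e^(2*t)*e^(4*e^(t)) + 4*e^(t)*e^(4*e^(t)))*e^(-4)
d^3M/dt^3 = (64*e^(3*t)*e^(4*e^(t)) + 48*e^(2*t)*e^(4*e^(t)) + 4*e^(t)*e^(4*e^(t)))*e^(-4)
d^4M/dt^4 = (256*e^(4*t)*e^(4*e^(t)) + 384*e^(3*t)*e^(4*e^(t)) + 112*e^(2*t)*e^(4*e^(t)) + 4*e^(t)*e^(4*e^(t)))*e^(-4)
d^5M/dt^5 = (1024*e^(5*t)*e^(4*e^(t)) + 2560*e^(4*t)*e^(4*e^(t)) + 1600*e^(3*t)*e^(4*e^(t)) + 240*e^(2*t)*e^(4*e^(t)) + 4*e^(t)*e^(4*e^(t)))*e^(-4)

E[X^5] = d^5M/dt^5 |_{t=0} = 5428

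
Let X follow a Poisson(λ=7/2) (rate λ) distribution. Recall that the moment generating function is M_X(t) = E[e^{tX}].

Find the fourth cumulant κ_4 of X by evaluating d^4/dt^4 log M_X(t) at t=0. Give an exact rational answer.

M_X(t) = e^(7*e^(t)/2 - 7/2)
K_X(t) = log M_X(t) = 7*e^(t)/2 - 7/2
D^4[K](t) = 7*e^(t)/2

κ_4 = D^4[K](0) = 7/2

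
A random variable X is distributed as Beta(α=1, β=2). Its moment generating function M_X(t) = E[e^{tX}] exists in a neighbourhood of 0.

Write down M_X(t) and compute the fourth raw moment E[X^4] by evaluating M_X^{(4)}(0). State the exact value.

E[X^4] = d^4M/dt^4 |_{t=0} = 1/15

M_X(t) = ₁F₁(1; 3; t)
dM/dt = ₁F₁(2; 4; t)/3
d^2M/dt^2 = ₁F₁(3; 5; t)/6
d^3M/dt^3 = ₁F₁(4; 6; t)/10
d^4M/dt^4 = ₁F₁(5; 7; t)/15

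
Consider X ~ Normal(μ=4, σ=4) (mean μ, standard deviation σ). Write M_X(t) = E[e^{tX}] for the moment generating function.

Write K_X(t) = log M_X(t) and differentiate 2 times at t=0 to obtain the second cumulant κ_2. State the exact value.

κ_2 = K′′(0) = 16

M_X(t) = e^(8*t^2 + 4*t)
K_X(t) = log M_X(t) = 8*t^2 + 4*t
K′(t) = 16*t + 4
K′′(t) = 16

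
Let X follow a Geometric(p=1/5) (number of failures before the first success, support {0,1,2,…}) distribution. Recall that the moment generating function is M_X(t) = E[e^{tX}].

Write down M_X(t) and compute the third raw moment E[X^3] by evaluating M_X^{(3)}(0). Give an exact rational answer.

E[X^3] = M′′′(0) = 484

M_X(t) = 1/(5*(1 - 4*e^(t)/5))
M′(t) = 4*e^(t)/(16*e^(2*t) - 40*e^(t) + 25)
M′′(t) = (-16*e^(2*t) - 20*e^(t))/(64*e^(3*t) - 240*e^(2*t) + 300*e^(t) - 125)
M′′′(t) = (64*e^(3*t) + 320*e^(2*t) + 100*e^(t))/(256*e^(4*t) - 1280*e^(3*t) + 2400*e^(2*t) - 2000*e^(t) + 625)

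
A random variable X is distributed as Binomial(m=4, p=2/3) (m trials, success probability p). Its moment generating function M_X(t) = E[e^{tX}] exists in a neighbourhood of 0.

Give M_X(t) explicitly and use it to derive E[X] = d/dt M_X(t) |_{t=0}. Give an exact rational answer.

M_X(t) = (2*e^(t)/3 + 1/3)^4
M′(t) = 64*e^(4*t)/81 + 32*e^(3*t)/27 + 16*e^(2*t)/27 + 8*e^(t)/81

E[X] = M′(0) = 8/3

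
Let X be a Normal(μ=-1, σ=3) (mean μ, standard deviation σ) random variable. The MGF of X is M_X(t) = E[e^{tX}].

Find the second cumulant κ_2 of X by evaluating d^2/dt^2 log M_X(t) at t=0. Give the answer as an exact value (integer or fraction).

M_X(t) = e^(9*t^2/2 - t)
K_X(t) = log M_X(t) = 9*t^2/2 - t
K^(2)(t) = 9

κ_2 = K^(2)(0) = 9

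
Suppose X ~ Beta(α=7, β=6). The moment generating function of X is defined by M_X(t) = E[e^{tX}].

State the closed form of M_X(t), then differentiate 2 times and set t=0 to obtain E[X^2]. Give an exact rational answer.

M_X(t) = ₁F₁(7; 13; t)
D^2[M](t) = 4*₁F₁(9; 15; t)/13

E[X^2] = D^2[M](0) = 4/13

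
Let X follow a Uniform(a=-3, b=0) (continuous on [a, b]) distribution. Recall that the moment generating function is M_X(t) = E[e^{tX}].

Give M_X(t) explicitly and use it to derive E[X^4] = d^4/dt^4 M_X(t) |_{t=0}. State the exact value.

E[X^4] = M^(4)(0) = 81/5

M_X(t) = (1 - e^(-3*t))/(3*t)
M^(4)(t) = (-27*t^4 - 36*t^3 - 36*t^2 - 24*t + 8*e^(3*t) - 8)*e^(-3*t)/t^5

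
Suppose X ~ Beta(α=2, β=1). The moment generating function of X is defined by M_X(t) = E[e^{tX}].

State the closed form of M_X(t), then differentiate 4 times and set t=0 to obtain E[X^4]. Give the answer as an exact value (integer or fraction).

M_X(t) = ₁F₁(2; 3; t)
M^(4)(t) = ₁F₁(6; 7; t)/3

E[X^4] = M^(4)(0) = 1/3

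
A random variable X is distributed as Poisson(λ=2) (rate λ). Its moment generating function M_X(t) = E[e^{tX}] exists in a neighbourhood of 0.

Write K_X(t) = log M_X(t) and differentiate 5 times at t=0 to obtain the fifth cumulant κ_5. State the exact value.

M_X(t) = e^(2*e^(t) - 2)
K_X(t) = log M_X(t) = 2*e^(t) - 2
K^(5)(t) = 2*e^(t)

κ_5 = K^(5)(0) = 2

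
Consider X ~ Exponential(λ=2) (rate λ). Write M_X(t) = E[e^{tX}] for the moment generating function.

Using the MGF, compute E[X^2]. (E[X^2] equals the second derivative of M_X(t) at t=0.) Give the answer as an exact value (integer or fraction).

M_X(t) = 2/(2 - t)
M′(t) = 2/(t^2 - 4*t + 4)
M′′(t) = -4/(t^3 - 6*t^2 + 12*t - 8)

E[X^2] = M′′(0) = 1/2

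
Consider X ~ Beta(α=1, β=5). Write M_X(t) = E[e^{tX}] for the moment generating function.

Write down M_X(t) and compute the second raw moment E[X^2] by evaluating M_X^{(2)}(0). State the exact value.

M_X(t) = ₁F₁(1; 6; t)
dM/dt = ₁F₁(2; 7; t)/6
d^2M/dt^2 = ₁F₁(3; 8; t)/21

E[X^2] = d^2M/dt^2 |_{t=0} = 1/21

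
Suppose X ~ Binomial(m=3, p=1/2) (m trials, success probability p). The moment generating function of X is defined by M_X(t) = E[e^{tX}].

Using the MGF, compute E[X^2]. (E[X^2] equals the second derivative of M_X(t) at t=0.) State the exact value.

M_X(t) = (e^(t)/2 + 1/2)^3
dM/dt = 3*e^(3*t)/8 + 3*e^(2*t)/4 + 3*e^(t)/8
d^2M/dt^2 = 9*e^(3*t)/8 + 3*e^(2*t)/2 + 3*e^(t)/8

E[X^2] = d^2M/dt^2 |_{t=0} = 3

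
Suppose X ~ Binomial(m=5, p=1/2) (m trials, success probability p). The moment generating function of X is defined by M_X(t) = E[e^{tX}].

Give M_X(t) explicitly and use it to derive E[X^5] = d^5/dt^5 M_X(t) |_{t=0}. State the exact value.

E[X^5] = M′′′′′(0) = 1375/4

M_X(t) = (e^(t)/2 + 1/2)^5
M′(t) = 5*e^(5*t)/32 + 5*e^(4*t)/8 + 15*e^(3*t)/16 + 5*e^(2*t)/8 + 5*e^(t)/32
M′′(t) = 25*e^(5*t)/32 + 5*e^(4*t)/2 + 45*e^(3*t)/16 + 5*e^(2*t)/4 + 5*e^(t)/32
M′′′(t) = 125*e^(5*t)/32 + 10*e^(4*t) + 135*e^(3*t)/16 + 5*e^(2*t)/2 + 5*e^(t)/32
M′′′′(t) = 625*e^(5*t)/32 + 40*e^(4*t) + 405*e^(3*t)/16 + 5*e^(2*t) + 5*e^(t)/32
M′′′′′(t) = 3125*e^(5*t)/32 + 160*e^(4*t) + 1215*e^(3*t)/16 + 10*e^(2*t) + 5*e^(t)/32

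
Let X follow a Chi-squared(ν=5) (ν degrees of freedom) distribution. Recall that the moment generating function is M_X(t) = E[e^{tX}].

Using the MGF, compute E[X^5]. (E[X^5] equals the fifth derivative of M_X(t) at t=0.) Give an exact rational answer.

M_X(t) = (1 - 2*t)^(-5/2)

E[X^5] = M^(5)(0) = 45045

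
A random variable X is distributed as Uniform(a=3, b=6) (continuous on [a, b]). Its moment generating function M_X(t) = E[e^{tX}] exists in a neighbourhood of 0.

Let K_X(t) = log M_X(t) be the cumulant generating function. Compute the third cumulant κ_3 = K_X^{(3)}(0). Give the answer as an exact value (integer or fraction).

κ_3 = K^(3)(0) = 0

M_X(t) = (e^(6*t) - e^(3*t))/(3*t)
K_X(t) = log M_X(t) = -log(t) + log(e^(6*t) - e^(3*t)) - log(3)
K^(3)(t) = (27*t^3*e^(6*t) + 27*t^3*e^(3*t) - 2*e^(9*t) + 6*e^(6*t) - 6*e^(3*t) + 2)/(t^3*e^(9*t) - 3*t^3*e^(6*t) + 3*t^3*e^(3*t) - t^3)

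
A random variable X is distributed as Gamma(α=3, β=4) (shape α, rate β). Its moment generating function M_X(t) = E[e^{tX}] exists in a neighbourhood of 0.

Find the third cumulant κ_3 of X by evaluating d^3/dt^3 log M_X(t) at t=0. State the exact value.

κ_3 = d^3K/dt^3 |_{t=0} = 3/32

M_X(t) = 64/(4 - t)^3
K_X(t) = log M_X(t) = -3*log(4 - t) + 6*log(2)
dK/dt = -3/(t - 4)
d^2K/dt^2 = 3/(t^2 - 8*t + 16)
d^3K/dt^3 = -6/(t^3 - 12*t^2 + 48*t - 64)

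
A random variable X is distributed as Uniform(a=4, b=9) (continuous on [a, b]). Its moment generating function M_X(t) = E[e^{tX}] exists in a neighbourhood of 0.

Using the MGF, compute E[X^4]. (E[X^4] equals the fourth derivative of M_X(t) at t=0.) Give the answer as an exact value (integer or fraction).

M_X(t) = (e^(9*t) - e^(4*t))/(5*t)
M′(t) = (9*t*e^(9*t) - 4*t*e^(4*t) - e^(9*t) + e^(4*t))/(5*t^2)
M′′(t) = (81*t^2*e^(9*t) - 16*t^2*e^(4*t) - 18*t*e^(9*t) + 8*t*e^(4*t) + 2*e^(9*t) - 2*e^(4*t))/(5*t^3)
M′′′(t) = (729*t^3*e^(9*t) - 64*t^3*e^(4*t) - 243*t^2*e^(9*t) + 48*t^2*e^(4*t) + 54*t*e^(9*t) - 24*t*e^(4*t) - 6*e^(9*t) + 6*e^(4*t))/(5*t^4)

E[X^4] = M′′′′(0) = 2321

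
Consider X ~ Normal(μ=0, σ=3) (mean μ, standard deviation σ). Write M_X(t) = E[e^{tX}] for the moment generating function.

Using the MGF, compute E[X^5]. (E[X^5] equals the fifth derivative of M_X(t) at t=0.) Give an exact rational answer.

E[X^5] = d^5M/dt^5 |_{t=0} = 0

M_X(t) = e^(9*t^2/2)
dM/dt = 9*t*e^(9*t^2/2)
d^2M/dt^2 = 81*t^2*e^(9*t^2/2) + 9*e^(9*t^2/2)
d^3M/dt^3 = 729*t^3*e^(9*t^2/2) + 243*t*e^(9*t^2/2)
d^4M/dt^4 = 6561*t^4*e^(9*t^2/2) + 4374*t^2*e^(9*t^2/2) + 243*e^(9*t^2/2)
d^5M/dt^5 = 59049*t^5*e^(9*t^2/2) + 65610*t^3*e^(9*t^2/2) + 10935*t*e^(9*t^2/2)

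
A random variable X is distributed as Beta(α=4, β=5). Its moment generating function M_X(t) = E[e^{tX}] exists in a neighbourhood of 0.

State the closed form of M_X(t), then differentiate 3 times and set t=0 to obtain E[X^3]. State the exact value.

M_X(t) = ₁F₁(4; 9; t)
dM/dt = 4*₁F₁(5; 10; t)/9
d^2M/dt^2 = 2*₁F₁(6; 11; t)/9
d^3M/dt^3 = 4*₁F₁(7; 12; t)/33

E[X^3] = d^3M/dt^3 |_{t=0} = 4/33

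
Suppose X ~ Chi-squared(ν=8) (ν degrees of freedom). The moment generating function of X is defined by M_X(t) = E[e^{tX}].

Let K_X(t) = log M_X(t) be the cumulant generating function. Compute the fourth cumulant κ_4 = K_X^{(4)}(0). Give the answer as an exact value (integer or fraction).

κ_4 = K^(4)(0) = 384

M_X(t) = (1 - 2*t)^(-4)
K_X(t) = log M_X(t) = -4*log(1 - 2*t)
K^(4)(t) = 384/(16*t^4 - 32*t^3 + 24*t^2 - 8*t + 1)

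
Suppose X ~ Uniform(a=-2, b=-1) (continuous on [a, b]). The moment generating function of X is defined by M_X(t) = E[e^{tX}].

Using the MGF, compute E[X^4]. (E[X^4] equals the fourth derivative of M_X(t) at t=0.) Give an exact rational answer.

M_X(t) = (e^(-t) - e^(-2*t))/t
D^4[M](t) = (t^4*e^(t) - 16*t^4 + 4*t^3*e^(t) - 32*t^3 + 12*t^2*e^(t) - 48*t^2 + 24*t*e^(t) - 48*t + 24*e^(t) - 24)*e^(-2*t)/t^5

E[X^4] = D^4[M](0) = 31/5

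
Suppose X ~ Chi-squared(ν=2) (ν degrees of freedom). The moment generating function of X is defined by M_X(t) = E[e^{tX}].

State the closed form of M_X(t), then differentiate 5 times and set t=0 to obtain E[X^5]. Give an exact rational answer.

M_X(t) = 1/(1 - 2*t)
dM/dt = 2/(4*t^2 - 4*t + 1)
d^2M/dt^2 = -8/(8*t^3 - 12*t^2 + 6*t - 1)
d^3M/dt^3 = 48/(16*t^4 - 32*t^3 + 24*t^2 - 8*t + 1)
d^4M/dt^4 = -384/(32*t^5 - 80*t^4 + 80*t^3 - 40*t^2 + 10*t - 1)
d^5M/dt^5 = 3840/(64*t^6 - 192*t^5 + 240*t^4 - 160*t^3 + 60*t^2 - 12*t + 1)

E[X^5] = d^5M/dt^5 |_{t=0} = 3840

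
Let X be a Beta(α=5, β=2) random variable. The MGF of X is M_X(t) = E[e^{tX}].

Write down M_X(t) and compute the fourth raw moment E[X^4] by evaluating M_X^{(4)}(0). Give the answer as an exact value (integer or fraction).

E[X^4] = D^4[M](0) = 1/3

M_X(t) = ₁F₁(5; 7; t)
D^4[M](t) = ₁F₁(9; 11; t)/3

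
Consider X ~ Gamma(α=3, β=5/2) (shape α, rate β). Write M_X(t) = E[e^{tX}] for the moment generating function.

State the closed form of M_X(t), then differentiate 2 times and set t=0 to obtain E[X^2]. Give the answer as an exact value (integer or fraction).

M_X(t) = 125/(8*(5/2 - t)^3)
dM/dt = 750/(16*t^4 - 160*t^3 + 600*t^2 - 1000*t + 625)
d^2M/dt^2 = -6000/(32*t^5 - 400*t^4 + 2000*t^3 - 5000*t^2 + 6250*t - 3125)

E[X^2] = d^2M/dt^2 |_{t=0} = 48/25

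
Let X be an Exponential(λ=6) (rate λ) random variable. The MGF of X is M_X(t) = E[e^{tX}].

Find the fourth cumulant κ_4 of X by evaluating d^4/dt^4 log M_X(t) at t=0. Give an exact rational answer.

κ_4 = d^4K/dt^4 |_{t=0} = 1/216

M_X(t) = 6/(6 - t)
K_X(t) = log M_X(t) = -log(6 - t) + log(6)
dK/dt = -1/(t - 6)
d^2K/dt^2 = 1/(t^2 - 12*t + 36)
d^3K/dt^3 = -2/(t^3 - 18*t^2 + 108*t - 216)
d^4K/dt^4 = 6/(t^4 - 24*t^3 + 216*t^2 - 864*t + 1296)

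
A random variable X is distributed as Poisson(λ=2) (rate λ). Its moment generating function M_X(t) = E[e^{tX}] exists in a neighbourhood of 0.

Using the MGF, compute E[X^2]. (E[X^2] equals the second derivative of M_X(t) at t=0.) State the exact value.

E[X^2] = D^2[M](0) = 6

M_X(t) = e^(2*e^(t) - 2)
D^2[M](t) = (4*e^(2*t)*e^(2*e^(t)) + 2*e^(t)*e^(2*e^(t)))*e^(-2)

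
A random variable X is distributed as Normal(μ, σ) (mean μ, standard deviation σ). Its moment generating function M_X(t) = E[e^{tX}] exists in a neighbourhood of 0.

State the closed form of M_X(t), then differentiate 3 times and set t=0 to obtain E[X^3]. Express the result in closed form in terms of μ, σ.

E[X^3] = M^(3)(0) = μ*(μ^2 + 3*σ^2)

M_X(t) = e^(μ*t + σ^2*t^2/2)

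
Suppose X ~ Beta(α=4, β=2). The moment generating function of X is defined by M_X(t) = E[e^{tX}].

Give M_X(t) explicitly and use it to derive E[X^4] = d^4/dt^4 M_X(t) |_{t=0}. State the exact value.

M_X(t) = ₁F₁(4; 6; t)
dM/dt = 2*₁F₁(5; 7; t)/3
d^2M/dt^2 = 10*₁F₁(6; 8; t)/21
d^3M/dt^3 = 5*₁F₁(7; 9; t)/14
d^4M/dt^4 = 5*₁F₁(8; 10; t)/18

E[X^4] = d^4M/dt^4 |_{t=0} = 5/18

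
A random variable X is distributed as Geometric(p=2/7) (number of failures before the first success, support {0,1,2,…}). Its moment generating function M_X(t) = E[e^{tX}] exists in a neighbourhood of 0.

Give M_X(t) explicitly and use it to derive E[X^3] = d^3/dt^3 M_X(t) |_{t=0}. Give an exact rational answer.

E[X^3] = D^3[M](0) = 535/4

M_X(t) = 2/(7*(1 - 5*e^(t)/7))
D^3[M](t) = (250*e^(3*t) + 1400*e^(2*t) + 490*e^(t))/(625*e^(4*t) - 3500*e^(3*t) + 7350*e^(2*t) - 6860*e^(t) + 2401)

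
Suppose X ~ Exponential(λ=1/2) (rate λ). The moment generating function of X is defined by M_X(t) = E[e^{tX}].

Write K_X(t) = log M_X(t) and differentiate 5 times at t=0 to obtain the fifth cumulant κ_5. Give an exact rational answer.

κ_5 = K′′′′′(0) = 768

M_X(t) = 1/(2*(1/2 - t))
K_X(t) = log M_X(t) = -log(1/2 - t) - log(2)
K′(t) = -2/(2*t - 1)
K′′(t) = 4/(4*t^2 - 4*t + 1)
K′′′(t) = -16/(8*t^3 - 12*t^2 + 6*t - 1)
K′′′′(t) = 96/(16*t^4 - 32*t^3 + 24*t^2 - 8*t + 1)
K′′′′′(t) = -768/(32*t^5 - 80*t^4 + 80*t^3 - 40*t^2 + 10*t - 1)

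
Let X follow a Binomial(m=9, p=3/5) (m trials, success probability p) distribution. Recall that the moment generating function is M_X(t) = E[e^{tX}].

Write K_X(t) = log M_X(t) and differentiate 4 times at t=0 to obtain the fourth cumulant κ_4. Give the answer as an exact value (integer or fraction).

M_X(t) = (3*e^(t)/5 + 2/5)^9
K_X(t) = log M_X(t) = 9*log(3*e^(t)/5 + 2/5)
K′(t) = 27*e^(t)/(3*e^(t) + 2)
K′′(t) = 54*e^(t)/(9*e^(2*t) + 12*e^(t) + 4)
K′′′(t) = (-162*e^(2*t) + 108*e^(t))/(27*e^(3*t) + 54*e^(2*t) + 36*e^(t) + 8)
K′′′′(t) = (486*e^(3*t) - 1296*e^(2*t) + 216*e^(t))/(81*e^(4*t) + 216*e^(3*t) + 216*e^(2*t) + 96*e^(t) + 16)

κ_4 = K′′′′(0) = -594/625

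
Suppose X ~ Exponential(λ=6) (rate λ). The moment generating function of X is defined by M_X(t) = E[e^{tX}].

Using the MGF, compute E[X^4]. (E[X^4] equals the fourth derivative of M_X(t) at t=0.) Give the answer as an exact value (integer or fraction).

E[X^4] = d^4M/dt^4 |_{t=0} = 1/54

M_X(t) = 6/(6 - t)
dM/dt = 6/(t^2 - 12*t + 36)
d^2M/dt^2 = -12/(t^3 - 18*t^2 + 108*t - 216)
d^3M/dt^3 = 36/(t^4 - 24*t^3 + 216*t^2 - 864*t + 1296)
d^4M/dt^4 = -144/(t^5 - 30*t^4 + 360*t^3 - 2160*t^2 + 6480*t - 7776)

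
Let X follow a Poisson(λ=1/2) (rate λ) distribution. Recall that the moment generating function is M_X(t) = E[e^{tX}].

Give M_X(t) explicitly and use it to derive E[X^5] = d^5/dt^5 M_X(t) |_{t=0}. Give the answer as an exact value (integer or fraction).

M_X(t) = e^(e^(t)/2 - 1/2)
dM/dt = e^(-1/2)*e^(t)*e^(e^(t)/2)/2
d^2M/dt^2 = (e^(2*t)*e^(e^(t)/2) + 2*e^(t)*e^(e^(t)/2))*e^(-1/2)/4
d^3M/dt^3 = (e^(3*t)*e^(e^(t)/2) + 6*e^(2*t)*e^(e^(t)/2) + 4*e^(t)*e^(e^(t)/2))*e^(-1/2)/8
d^4M/dt^4 = (e^(4*t)*e^(e^(t)/2) + 12*e^(3*t)*e^(e^(t)/2) + 28*e^(2*t)*e^(e^(t)/2) + 8*e^(t)*e^(e^(t)/2))*e^(-1/2)/16
d^5M/dt^5 = (e^(5*t)*e^(e^(t)/2) + 20*e^(4*t)*e^(e^(t)/2) + 100*e^(3*t)*e^(e^(t)/2) + 120*e^(2*t)*e^(e^(t)/2) + 16*e^(t)*e^(e^(t)/2))*e^(-1/2)/32

E[X^5] = d^5M/dt^5 |_{t=0} = 257/32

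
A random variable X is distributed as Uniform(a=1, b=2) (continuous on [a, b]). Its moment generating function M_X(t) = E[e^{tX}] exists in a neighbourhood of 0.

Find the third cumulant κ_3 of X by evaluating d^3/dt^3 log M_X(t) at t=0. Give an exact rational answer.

M_X(t) = (e^(2*t) - e^(t))/t
K_X(t) = log M_X(t) = -log(t) + log(e^(2*t) - e^(t))
D^3[K](t) = (t^3*e^(2*t) + t^3*e^(t) - 2*e^(3*t) + 6*e^(2*t) - 6*e^(t) + 2)/(t^3*e^(3*t) - 3*t^3*e^(2*t) + 3*t^3*e^(t) - t^3)

κ_3 = D^3[K](0) = 0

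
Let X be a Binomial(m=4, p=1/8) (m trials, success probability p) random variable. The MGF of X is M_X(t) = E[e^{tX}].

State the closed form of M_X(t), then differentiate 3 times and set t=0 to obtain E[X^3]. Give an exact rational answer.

E[X^3] = D^3[M](0) = 71/64

M_X(t) = (e^(t)/8 + 7/8)^4
D^3[M](t) = e^(4*t)/64 + 189*e^(3*t)/1024 + 147*e^(2*t)/256 + 343*e^(t)/1024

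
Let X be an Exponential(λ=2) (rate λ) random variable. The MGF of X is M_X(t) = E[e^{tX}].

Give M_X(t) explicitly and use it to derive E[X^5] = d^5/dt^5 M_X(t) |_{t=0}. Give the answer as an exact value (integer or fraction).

M_X(t) = 2/(2 - t)
dM/dt = 2/(t^2 - 4*t + 4)
d^2M/dt^2 = -4/(t^3 - 6*t^2 + 12*t - 8)
d^3M/dt^3 = 12/(t^4 - 8*t^3 + 24*t^2 - 32*t + 16)
d^4M/dt^4 = -48/(t^5 - 10*t^4 + 40*t^3 - 80*t^2 + 80*t - 32)
d^5M/dt^5 = 240/(t^6 - 12*t^5 + 60*t^4 - 160*t^3 + 240*t^2 - 192*t + 64)

E[X^5] = d^5M/dt^5 |_{t=0} = 15/4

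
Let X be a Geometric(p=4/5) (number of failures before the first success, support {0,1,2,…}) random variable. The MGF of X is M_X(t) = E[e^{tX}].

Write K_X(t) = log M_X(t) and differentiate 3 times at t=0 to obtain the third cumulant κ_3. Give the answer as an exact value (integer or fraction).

M_X(t) = 4/(5*(1 - e^(t)/5))
K_X(t) = log M_X(t) = -log(1 - e^(t)/5) - log(5) + 2*log(2)
K′(t) = -e^(t)/(e^(t) - 5)
K′′(t) = 5*e^(t)/(e^(2*t) - 10*e^(t) + 25)
K′′′(t) = (-5*e^(2*t) - 25*e^(t))/(e^(3*t) - 15*e^(2*t) + 75*e^(t) - 125)

κ_3 = K′′′(0) = 15/32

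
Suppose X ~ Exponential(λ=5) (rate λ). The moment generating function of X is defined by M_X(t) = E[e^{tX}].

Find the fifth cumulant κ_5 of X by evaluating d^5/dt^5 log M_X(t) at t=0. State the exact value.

M_X(t) = 5/(5 - t)
K_X(t) = log M_X(t) = -log(5 - t) + log(5)
K′(t) = -1/(t - 5)
K′′(t) = 1/(t^2 - 10*t + 25)
K′′′(t) = -2/(t^3 - 15*t^2 + 75*t - 125)
K′′′′(t) = 6/(t^4 - 20*t^3 + 150*t^2 - 500*t + 625)
K′′′′′(t) = -24/(t^5 - 25*t^4 + 250*t^3 - 1250*t^2 + 3125*t - 3125)

κ_5 = K′′′′′(0) = 24/3125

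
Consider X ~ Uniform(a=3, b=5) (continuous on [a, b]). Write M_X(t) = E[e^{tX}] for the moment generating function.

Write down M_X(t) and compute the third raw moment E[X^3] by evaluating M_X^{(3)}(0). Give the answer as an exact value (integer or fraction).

E[X^3] = M′′′(0) = 68

M_X(t) = (e^(5*t) - e^(3*t))/(2*t)
M′(t) = (5*t*e^(5*t) - 3*t*e^(3*t) - e^(5*t) + e^(3*t))/(2*t^2)
M′′(t) = (25*t^2*e^(5*t) - 9*t^2*e^(3*t) - 10*t*e^(5*t) + 6*t*e^(3*t) + 2*e^(5*t) - 2*e^(3*t))/(2*t^3)
M′′′(t) = (125*t^3*e^(5*t) - 27*t^3*e^(3*t) - 75*t^2*e^(5*t) + 27*t^2*e^(3*t) + 30*t*e^(5*t) - 18*t*e^(3*t) - 6*e^(5*t) + 6*e^(3*t))/(2*t^4)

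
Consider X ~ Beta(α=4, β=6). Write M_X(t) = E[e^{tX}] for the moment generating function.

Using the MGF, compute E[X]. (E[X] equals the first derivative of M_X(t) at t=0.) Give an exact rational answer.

E[X] = D[M](0) = 2/5

M_X(t) = ₁F₁(4; 10; t)
D[M](t) = 2*₁F₁(5; 11; t)/5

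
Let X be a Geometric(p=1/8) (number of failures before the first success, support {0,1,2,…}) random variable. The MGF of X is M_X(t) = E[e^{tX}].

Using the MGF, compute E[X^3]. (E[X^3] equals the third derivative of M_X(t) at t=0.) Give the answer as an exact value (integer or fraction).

M_X(t) = 1/(8*(1 - 7*e^(t)/8))
M^(3)(t) = (343*e^(3*t) + 1568*e^(2*t) + 448*e^(t))/(2401*e^(4*t) - 10976*e^(3*t) + 18816*e^(2*t) - 14336*e^(t) + 4096)

E[X^3] = M^(3)(0) = 2359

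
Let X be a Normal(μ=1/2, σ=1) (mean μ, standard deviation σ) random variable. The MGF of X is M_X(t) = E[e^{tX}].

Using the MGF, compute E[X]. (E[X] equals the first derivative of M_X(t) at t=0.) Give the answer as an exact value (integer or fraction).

E[X] = dM/dt |_{t=0} = 1/2

M_X(t) = e^(t^2/2 + t/2)
dM/dt = t*e^(t/2)*e^(t^2/2) + e^(t/2)*e^(t^2/2)/2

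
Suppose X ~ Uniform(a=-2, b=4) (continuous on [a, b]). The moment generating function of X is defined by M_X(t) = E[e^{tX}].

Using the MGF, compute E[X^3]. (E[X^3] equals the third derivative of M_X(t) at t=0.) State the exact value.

E[X^3] = M′′′(0) = 10

M_X(t) = (e^(4*t) - e^(-2*t))/(6*t)
M′(t) = (4*t*e^(6*t) + 2*t - e^(6*t) + 1)*e^(-2*t)/(6*t^2)
M′′(t) = (8*t^2*e^(6*t) - 2*t^2 - 4*t*e^(6*t) - 2*t + e^(6*t) - 1)*e^(-2*t)/(3*t^3)
M′′′(t) = (32*t^3*e^(6*t) + 4*t^3 - 24*t^2*e^(6*t) + 6*t^2 + 12*t*e^(6*t) + 6*t - 3*e^(6*t) + 3)*e^(-2*t)/(3*t^4)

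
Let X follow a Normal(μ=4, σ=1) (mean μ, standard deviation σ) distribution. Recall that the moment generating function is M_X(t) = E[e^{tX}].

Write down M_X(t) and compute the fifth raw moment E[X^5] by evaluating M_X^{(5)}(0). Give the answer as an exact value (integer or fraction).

M_X(t) = e^(t^2/2 + 4*t)
dM/dt = t*e^(4*t)*e^(t^2/2) + 4*e^(4*t)*e^(t^2/2)
d^2M/dt^2 = t^2*e^(4*t)*e^(t^2/2) + 8*t*e^(4*t)*e^(t^2/2) + 17*e^(4*t)*e^(t^2/2)
d^3M/dt^3 = t^3*e^(4*t)*e^(t^2/2) + 12*t^2*e^(4*t)*e^(t^2/2) + 51*t*e^(4*t)*e^(t^2/2) + 76*e^(4*t)*e^(t^2/2)
d^4M/dt^4 = t^4*e^(4*t)*e^(t^2/2) + 16*t^3*e^(4*t)*e^(t^2/2) + 102*t^2*e^(4*t)*e^(t^2/2) + 304*t*e^(4*t)*e^(t^2/2) + 355*e^(4*t)*e^(t^2/2)
d^5M/dt^5 = t^5*e^(4*t)*e^(t^2/2) + 20*t^4*e^(4*t)*e^(t^2/2) + 170*t^3*e^(4*t)*e^(t^2/2) + 760*t^2*e^(4*t)*e^(t^2/2) + 1775*t*e^(4*t)*e^(t^2/2) + 1724*e^(4*t)*e^(t^2/2)

E[X^5] = d^5M/dt^5 |_{t=0} = 1724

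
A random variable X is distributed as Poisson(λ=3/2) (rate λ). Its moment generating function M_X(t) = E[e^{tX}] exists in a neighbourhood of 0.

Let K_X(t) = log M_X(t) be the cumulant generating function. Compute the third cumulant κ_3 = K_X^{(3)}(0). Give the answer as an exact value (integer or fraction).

M_X(t) = e^(3*e^(t)/2 - 3/2)
K_X(t) = log M_X(t) = 3*e^(t)/2 - 3/2
dK/dt = 3*e^(t)/2
d^2K/dt^2 = 3*e^(t)/2
d^3K/dt^3 = 3*e^(t)/2

κ_3 = d^3K/dt^3 |_{t=0} = 3/2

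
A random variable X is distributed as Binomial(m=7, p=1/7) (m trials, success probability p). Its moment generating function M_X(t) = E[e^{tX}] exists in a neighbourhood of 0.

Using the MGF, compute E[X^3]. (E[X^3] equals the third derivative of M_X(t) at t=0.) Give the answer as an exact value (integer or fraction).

M_X(t) = (e^(t)/7 + 6/7)^7
D^3[M](t) = e^(7*t)/2401 + 1296*e^(6*t)/117649 + 13500*e^(5*t)/117649 + 69120*e^(4*t)/117649 + 174960*e^(3*t)/117649 + 186624*e^(2*t)/117649 + 46656*e^(t)/117649

E[X^3] = D^3[M](0) = 205/49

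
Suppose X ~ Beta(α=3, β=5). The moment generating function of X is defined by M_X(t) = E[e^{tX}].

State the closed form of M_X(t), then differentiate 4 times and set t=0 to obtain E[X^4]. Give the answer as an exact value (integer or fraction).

E[X^4] = d^4M/dt^4 |_{t=0} = 1/22

M_X(t) = ₁F₁(3; 8; t)
dM/dt = 3*₁F₁(4; 9; t)/8
d^2M/dt^2 = ₁F₁(5; 10; t)/6
d^3M/dt^3 = ₁F₁(6; 11; t)/12
d^4M/dt^4 = ₁F₁(7; 12; t)/22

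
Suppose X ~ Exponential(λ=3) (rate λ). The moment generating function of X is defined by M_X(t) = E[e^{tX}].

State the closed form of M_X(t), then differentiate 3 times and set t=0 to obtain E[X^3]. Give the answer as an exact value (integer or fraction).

M_X(t) = 3/(3 - t)
D^3[M](t) = 18/(t^4 - 12*t^3 + 54*t^2 - 108*t + 81)

E[X^3] = D^3[M](0) = 2/9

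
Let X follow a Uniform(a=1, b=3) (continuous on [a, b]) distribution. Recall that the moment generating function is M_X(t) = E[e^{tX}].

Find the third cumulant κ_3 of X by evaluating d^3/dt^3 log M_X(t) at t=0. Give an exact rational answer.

M_X(t) = (e^(3*t) - e^(t))/(2*t)
K_X(t) = log M_X(t) = -log(t) + log(e^(3*t) - e^(t)) - log(2)
D^3[K](t) = (8*t^3*e^(4*t) + 8*t^3*e^(2*t) - 2*e^(6*t) + 6*e^(4*t) - 6*e^(2*t) + 2)/(t^3*e^(6*t) - 3*t^3*e^(4*t) + 3*t^3*e^(2*t) - t^3)

κ_3 = D^3[K](0) = 0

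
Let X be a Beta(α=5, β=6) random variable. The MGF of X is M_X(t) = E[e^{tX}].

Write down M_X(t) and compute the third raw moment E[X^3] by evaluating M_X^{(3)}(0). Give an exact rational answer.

M_X(t) = ₁F₁(5; 11; t)
M^(3)(t) = 35*₁F₁(8; 14; t)/286

E[X^3] = M^(3)(0) = 35/286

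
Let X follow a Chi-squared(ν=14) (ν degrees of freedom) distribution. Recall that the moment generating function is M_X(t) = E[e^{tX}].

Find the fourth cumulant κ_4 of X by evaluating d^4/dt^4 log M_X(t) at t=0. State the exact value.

M_X(t) = (1 - 2*t)^(-7)
K_X(t) = log M_X(t) = -7*log(1 - 2*t)
K′(t) = -14/(2*t - 1)
K′′(t) = 28/(4*t^2 - 4*t + 1)
K′′′(t) = -112/(8*t^3 - 12*t^2 + 6*t - 1)
K′′′′(t) = 672/(16*t^4 - 32*t^3 + 24*t^2 - 8*t + 1)

κ_4 = K′′′′(0) = 672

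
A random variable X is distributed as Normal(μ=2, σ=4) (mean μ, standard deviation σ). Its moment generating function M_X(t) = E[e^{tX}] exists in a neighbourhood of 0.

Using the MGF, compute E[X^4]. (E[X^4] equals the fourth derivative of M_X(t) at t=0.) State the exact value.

E[X^4] = d^4M/dt^4 |_{t=0} = 1168

M_X(t) = e^(8*t^2 + 2*t)
dM/dt = 16*t*e^(2*t)*e^(8*t^2) + 2*e^(2*t)*e^(8*t^2)
d^2M/dt^2 = 256*t^2*e^(2*t)*e^(8*t^2) + 64*t*e^(2*t)*e^(8*t^2) + 20*e^(2*t)*e^(8*t^2)
d^3M/dt^3 = 4096*t^3*e^(2*t)*e^(8*t^2) + 1536*t^2*e^(2*t)*e^(8*t^2) + 960*t*e^(2*t)*e^(8*t^2) + 104*e^(2*t)*e^(8*t^2)
d^4M/dt^4 = 65536*t^4*e^(2*t)*e^(8*t^2) + 32768*t^3*e^(2*t)*e^(8*t^2) + 30720*t^2*e^(2*t)*e^(8*t^2) + 6656*t*e^(2*t)*e^(8*t^2) + 1168*e^(2*t)*e^(8*t^2)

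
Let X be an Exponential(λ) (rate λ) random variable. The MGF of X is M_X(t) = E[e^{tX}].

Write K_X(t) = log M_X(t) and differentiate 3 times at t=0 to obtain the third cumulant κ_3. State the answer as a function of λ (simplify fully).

M_X(t) = λ/(λ - t)
K_X(t) = log M_X(t) = log(λ) - log(λ - t)
dK/dt = -1/(-λ + t)
d^2K/dt^2 = 1/(λ^2 - 2*λ*t + t^2)
d^3K/dt^3 = -2/(-λ^3 + 3*λ^2*t - 3*λ*t^2 + t^3)

κ_3 = d^3K/dt^3 |_{t=0} = 2/λ^3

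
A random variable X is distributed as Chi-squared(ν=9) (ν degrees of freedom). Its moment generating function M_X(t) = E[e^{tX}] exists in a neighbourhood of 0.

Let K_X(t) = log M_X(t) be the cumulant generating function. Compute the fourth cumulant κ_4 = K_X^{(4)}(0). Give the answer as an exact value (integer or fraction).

κ_4 = K^(4)(0) = 432

M_X(t) = (1 - 2*t)^(-9/2)
K_X(t) = log M_X(t) = -9*log(1 - 2*t)/2
K^(4)(t) = 432/(16*t^4 - 32*t^3 + 24*t^2 - 8*t + 1)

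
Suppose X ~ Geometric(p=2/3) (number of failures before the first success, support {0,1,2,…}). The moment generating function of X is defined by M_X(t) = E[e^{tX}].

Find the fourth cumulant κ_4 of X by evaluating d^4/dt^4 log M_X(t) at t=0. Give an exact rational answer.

κ_4 = d^4K/dt^4 |_{t=0} = 33/8

M_X(t) = 2/(3*(1 - e^(t)/3))
K_X(t) = log M_X(t) = -log(1 - e^(t)/3) - log(3) + log(2)
dK/dt = -e^(t)/(e^(t) - 3)
d^2K/dt^2 = 3*e^(t)/(e^(2*t) - 6*e^(t) + 9)
d^3K/dt^3 = (-3*e^(2*t) - 9*e^(t))/(e^(3*t) - 9*e^(2*t) + 27*e^(t) - 27)
d^4K/dt^4 = (3*e^(3*t) + 36*e^(2*t) + 27*e^(t))/(e^(4*t) - 12*e^(3*t) + 54*e^(2*t) - 108*e^(t) + 81)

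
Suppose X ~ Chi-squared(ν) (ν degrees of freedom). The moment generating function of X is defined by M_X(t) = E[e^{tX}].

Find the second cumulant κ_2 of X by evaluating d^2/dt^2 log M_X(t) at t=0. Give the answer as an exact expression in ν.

M_X(t) = (1 - 2*t)^(-ν/2)
K_X(t) = log M_X(t) = -ν*log(1 - 2*t)/2
D^2[K](t) = 2*ν/(4*t^2 - 4*t + 1)

κ_2 = D^2[K](0) = 2*ν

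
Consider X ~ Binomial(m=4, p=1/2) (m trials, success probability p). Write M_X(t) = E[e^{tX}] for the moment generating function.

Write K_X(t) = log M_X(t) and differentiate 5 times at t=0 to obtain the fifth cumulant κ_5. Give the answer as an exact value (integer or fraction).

κ_5 = d^5K/dt^5 |_{t=0} = 0

M_X(t) = (e^(t)/2 + 1/2)^4
K_X(t) = log M_X(t) = 4*log(e^(t)/2 + 1/2)
dK/dt = 4*e^(t)/(e^(t) + 1)
d^2K/dt^2 = 4*e^(t)/(e^(2*t) + 2*e^(t) + 1)
d^3K/dt^3 = (-4*e^(2*t) + 4*e^(t))/(e^(3*t) + 3*e^(2*t) + 3*e^(t) + 1)
d^4K/dt^4 = (4*e^(3*t) - 16*e^(2*t) + 4*e^(t))/(e^(4*t) + 4*e^(3*t) + 6*e^(2*t) + 4*e^(t) + 1)
d^5K/dt^5 = (-4*e^(4*t) + 44*e^(3*t) - 44*e^(2*t) + 4*e^(t))/(e^(5*t) + 5*e^(4*t) + 10*e^(3*t) + 10*e^(2*t) + 5*e^(t) + 1)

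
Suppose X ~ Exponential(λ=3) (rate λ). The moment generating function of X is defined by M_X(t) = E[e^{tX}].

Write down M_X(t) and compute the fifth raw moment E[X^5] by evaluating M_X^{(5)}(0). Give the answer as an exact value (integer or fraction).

M_X(t) = 3/(3 - t)
M′(t) = 3/(t^2 - 6*t + 9)
M′′(t) = -6/(t^3 - 9*t^2 + 27*t - 27)
M′′′(t) = 18/(t^4 - 12*t^3 + 54*t^2 - 108*t + 81)
M′′′′(t) = -72/(t^5 - 15*t^4 + 90*t^3 - 270*t^2 + 405*t - 243)
M′′′′′(t) = 360/(t^6 - 18*t^5 + 135*t^4 - 540*t^3 + 1215*t^2 - 1458*t + 729)

E[X^5] = M′′′′′(0) = 40/81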